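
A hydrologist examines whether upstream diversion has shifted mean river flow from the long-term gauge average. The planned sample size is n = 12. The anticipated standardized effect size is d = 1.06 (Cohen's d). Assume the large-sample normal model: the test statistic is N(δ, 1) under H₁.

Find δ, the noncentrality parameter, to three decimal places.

The noncentrality parameter scales effect size by the design's sample-size factor: δ = d·√n = 1.06 × √12 = 3.6719

δ ≈ 3.672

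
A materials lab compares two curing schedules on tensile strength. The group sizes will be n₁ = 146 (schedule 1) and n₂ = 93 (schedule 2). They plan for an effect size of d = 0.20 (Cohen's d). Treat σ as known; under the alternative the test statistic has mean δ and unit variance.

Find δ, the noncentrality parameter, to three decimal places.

The noncentrality parameter scales effect size by the design's sample-size factor: δ = d / √(1/n₁ + 1/n₂) = 0.20 / √(1/146 + 1/93) = 1.5075

δ ≈ 1.507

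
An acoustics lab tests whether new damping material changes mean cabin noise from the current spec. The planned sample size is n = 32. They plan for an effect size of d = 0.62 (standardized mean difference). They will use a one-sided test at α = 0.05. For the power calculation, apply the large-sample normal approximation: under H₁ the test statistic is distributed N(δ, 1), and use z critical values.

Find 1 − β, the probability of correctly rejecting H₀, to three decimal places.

Noncentrality parameter: δ = d·√n = 0.62 × √32 = 3.5072
Critical value for a one-sided test at α = 0.05: z_α = 1.645.
Power = Φ(δ − 1.645) = Φ(1.862) = 0.9687.

Power ≈ 0.969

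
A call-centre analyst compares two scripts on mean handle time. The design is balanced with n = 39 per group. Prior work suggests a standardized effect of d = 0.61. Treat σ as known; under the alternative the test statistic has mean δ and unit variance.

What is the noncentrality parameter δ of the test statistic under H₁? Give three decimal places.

δ = d·√(n/2) = 0.61 × √(39/2) = 2.6937

δ ≈ 2.694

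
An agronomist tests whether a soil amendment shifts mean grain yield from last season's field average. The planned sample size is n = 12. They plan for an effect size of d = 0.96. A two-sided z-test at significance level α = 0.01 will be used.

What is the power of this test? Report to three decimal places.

Power ≈ 0.773

Noncentrality parameter: δ = d·√n = 0.96 × √12 = 3.3255
Critical value for a two-sided test at α = 0.01: z_{α/2} = 2.576.
Power = Φ(δ − 2.576) + Φ(−δ − 2.576) = Φ(0.750) + Φ(-5.901) = 0.7733 + 0.0000 = 0.7733.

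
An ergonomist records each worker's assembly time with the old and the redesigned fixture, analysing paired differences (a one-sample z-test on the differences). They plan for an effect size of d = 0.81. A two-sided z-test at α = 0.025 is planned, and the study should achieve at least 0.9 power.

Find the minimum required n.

n = 19

For power 0.9 need Φ(δ − z_{0.0125}) = 0.9, so δ = z_{0.0125} + z_{0.10} = 2.241 + 1.282 = 3.523.
(The Φ(−δ − z_{α/2}) term is vanishingly small for δ > 0 and is dropped in the standard sample-size formula.)
δ = d·√n ⇒ n = (δ/d)² = (3.523 / 0.81)² = 18.92.
Rounding up, n = 19.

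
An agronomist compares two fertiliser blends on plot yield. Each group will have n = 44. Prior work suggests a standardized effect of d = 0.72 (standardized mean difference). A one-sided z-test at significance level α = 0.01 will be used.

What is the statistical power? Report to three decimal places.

Power ≈ 0.853

Noncentrality parameter: δ = d·√(n/2) = 0.72 × √(44/2) = 3.3771
One-sided α = 0.01 → critical value z_{0.01} = 2.326.
Power = Φ(δ − 2.326) = Φ(1.051) = 0.8533.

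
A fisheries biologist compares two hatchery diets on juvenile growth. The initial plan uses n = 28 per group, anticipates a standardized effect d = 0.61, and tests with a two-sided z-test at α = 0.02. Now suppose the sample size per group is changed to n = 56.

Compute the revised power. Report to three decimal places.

Power ≈ 0.816

With n = 56 per group: δ = d·√(n/2) = 0.61 × √(56/2) = 3.2278. Critical value z_{0.01} = 2.326.
Revised power = Φ(δ − 2.326) + Φ(−δ − 2.326) = Φ(0.901) + Φ(-5.554) = 0.8163 + 0.0000 = 0.8163.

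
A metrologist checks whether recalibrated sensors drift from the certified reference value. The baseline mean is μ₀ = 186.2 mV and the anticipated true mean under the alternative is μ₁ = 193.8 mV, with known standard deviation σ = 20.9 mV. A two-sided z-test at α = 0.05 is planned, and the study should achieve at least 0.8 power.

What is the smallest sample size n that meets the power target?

n = 60

Standardized effect: d = |μ₁ − μ₀| / σ = |193.8 − 186.2| / 20.9 = 0.3636
For power 0.8 need Φ(δ − z_{0.025}) = 0.8, so δ = z_{0.025} + z_{0.20} = 1.960 + 0.842 = 2.802.
(For δ > 0 the lower-tail rejection region contributes negligibly to power, so the one-term inversion is standard.)
δ = d·√n ⇒ n = (δ/d)² = (2.802 / 0.3636)² = 59.36.
Rounding up, n = 60.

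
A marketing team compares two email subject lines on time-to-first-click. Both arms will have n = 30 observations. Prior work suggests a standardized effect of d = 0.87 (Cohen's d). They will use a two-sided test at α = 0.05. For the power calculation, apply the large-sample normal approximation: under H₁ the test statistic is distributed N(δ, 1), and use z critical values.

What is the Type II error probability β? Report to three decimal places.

Noncentrality parameter: δ = d·√(n/2) = 0.87 × √(30/2) = 3.3695
Critical value for a two-sided test at α = 0.05: z_{α/2} = 1.960.
Power = Φ(δ − 1.960) + Φ(−δ − 1.960) = Φ(1.410) + Φ(-5.329) = 0.9207 + 0.0000 = 0.9207.
Type II error: β = 1 − power = 1 − 0.9207 = 0.0793.

β ≈ 0.079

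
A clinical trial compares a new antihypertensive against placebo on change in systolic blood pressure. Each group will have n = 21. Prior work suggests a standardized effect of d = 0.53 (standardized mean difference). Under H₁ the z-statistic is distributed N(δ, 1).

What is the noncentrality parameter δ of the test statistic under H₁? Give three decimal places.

The noncentrality parameter scales effect size by the design's sample-size factor: δ = d·√(n/2) = 0.53 × √(21/2) = 1.7174

δ ≈ 1.717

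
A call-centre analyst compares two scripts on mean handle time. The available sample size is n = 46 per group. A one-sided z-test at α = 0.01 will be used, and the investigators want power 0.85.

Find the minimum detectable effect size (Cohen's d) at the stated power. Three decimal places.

Required noncentrality: δ = z_{0.01} + z_{0.15} = 2.326 + 1.036 = 3.363.
δ = d·√(n/2) ⇒ d = δ/√(n/2) = 3.363/√(46/2) = 0.7012.

d ≈ 0.701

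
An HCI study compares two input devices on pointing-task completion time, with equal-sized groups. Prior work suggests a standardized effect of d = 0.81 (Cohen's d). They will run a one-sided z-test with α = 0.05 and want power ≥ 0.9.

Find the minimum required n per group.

Set Φ(δ − 1.645) = 0.9; then δ − 1.645 = Φ⁻¹(0.9) = 1.282, giving δ = 2.926.
δ = d·√(n/2) ⇒ n = 2(δ/d)² = 2 × (2.926 / 0.81)² = 26.11.
Rounding up, n = 27 per group.

n = 27 per group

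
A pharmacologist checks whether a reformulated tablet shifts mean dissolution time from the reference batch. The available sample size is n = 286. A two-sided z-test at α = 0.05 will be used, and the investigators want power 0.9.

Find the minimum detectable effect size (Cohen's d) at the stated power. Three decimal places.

d ≈ 0.192

Required noncentrality: δ = z_{0.025} + z_{0.10} = 1.960 + 1.282 = 3.242.
(Lower-tail contribution to power is negligible for δ > 0.)
δ = d·√n ⇒ d = δ/√n = 3.242/√286 = 0.1917.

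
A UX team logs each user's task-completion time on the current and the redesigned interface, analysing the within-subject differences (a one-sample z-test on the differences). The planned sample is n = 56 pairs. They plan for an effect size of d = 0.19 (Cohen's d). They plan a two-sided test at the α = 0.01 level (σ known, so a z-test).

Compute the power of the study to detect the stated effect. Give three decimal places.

Noncentrality parameter: δ = d·√n = 0.19 × √56 = 1.4218
Two-sided α = 0.01 → critical value z_{0.005} = 2.576.
Power = Φ(δ − 2.576) + Φ(−δ − 2.576) = Φ(-1.154) + Φ(-3.998) = 0.1243 + 0.0000 = 0.1243.

Power ≈ 0.124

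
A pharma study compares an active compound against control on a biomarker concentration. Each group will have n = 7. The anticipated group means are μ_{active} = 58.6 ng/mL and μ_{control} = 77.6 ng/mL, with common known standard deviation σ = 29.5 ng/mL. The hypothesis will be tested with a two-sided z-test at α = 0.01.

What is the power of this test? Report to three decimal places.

Power ≈ 0.085

Standardized effect: d = |μ_{active} − μ_{control}| / σ = |58.6 − 77.6| / 29.5 = 0.6441
Noncentrality parameter: δ = d·√(n/2) = 0.6441 × √(7/2) = 1.2049
Two-sided α = 0.01 → critical value z_{0.005} = 2.576.
Power = Φ(δ − 2.576) + Φ(−δ − 2.576) = Φ(-1.371) + Φ(-3.781) = 0.0852 + 0.0001 = 0.0853.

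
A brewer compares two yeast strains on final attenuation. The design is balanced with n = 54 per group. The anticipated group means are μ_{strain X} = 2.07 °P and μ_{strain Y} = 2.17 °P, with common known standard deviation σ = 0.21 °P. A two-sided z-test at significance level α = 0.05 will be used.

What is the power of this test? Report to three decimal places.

Standardized effect: d = |μ_{strain X} − μ_{strain Y}| / σ = |2.07 − 2.17| / 0.21 = 0.4762
Noncentrality parameter: δ = d·√(n/2) = 0.4762 × √(54/2) = 2.4744
Two-sided α = 0.05 → critical value z_{0.025} = 1.960.
Power = Φ(δ − 1.960) + Φ(−δ − 1.960) = Φ(0.514) + Φ(-4.434) = 0.6965 + 0.0000 = 0.6965.

Power ≈ 0.697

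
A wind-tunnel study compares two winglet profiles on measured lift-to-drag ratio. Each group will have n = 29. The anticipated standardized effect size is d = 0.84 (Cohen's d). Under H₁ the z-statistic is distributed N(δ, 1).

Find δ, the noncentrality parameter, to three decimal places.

δ = d·√(n/2) = 0.84 × √(29/2) = 3.1986

δ ≈ 3.199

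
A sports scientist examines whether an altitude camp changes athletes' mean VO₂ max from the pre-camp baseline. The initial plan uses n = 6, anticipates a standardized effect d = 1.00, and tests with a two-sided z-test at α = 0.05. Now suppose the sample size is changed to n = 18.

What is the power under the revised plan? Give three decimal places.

Power ≈ 0.989

With n = 18: δ = d·√n = 1.00 × √18 = 4.2426. Critical value z_{0.025} = 1.960.
Revised power = Φ(δ − 1.960) + Φ(−δ − 1.960) = Φ(2.283) + Φ(-6.203) = 0.9888 + 0.0000 = 0.9888.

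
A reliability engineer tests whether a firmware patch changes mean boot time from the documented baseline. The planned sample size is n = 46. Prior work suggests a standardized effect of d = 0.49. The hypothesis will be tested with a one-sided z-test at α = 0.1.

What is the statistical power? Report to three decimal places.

Noncentrality parameter: λ = d·√n = 0.49 × √46 = 3.3233
Critical value for a one-sided test at α = 0.1: z_α = 1.282.
Power = P(Z > 1.282 − λ) = Φ(2.042) = 0.9794.

Power ≈ 0.979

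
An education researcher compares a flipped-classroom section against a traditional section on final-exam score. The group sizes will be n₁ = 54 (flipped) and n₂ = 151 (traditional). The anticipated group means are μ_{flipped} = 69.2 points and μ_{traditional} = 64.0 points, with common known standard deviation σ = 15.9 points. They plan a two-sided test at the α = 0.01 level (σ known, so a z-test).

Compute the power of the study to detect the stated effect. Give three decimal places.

Power ≈ 0.304

Standardized effect: d = |μ_{flipped} − μ_{traditional}| / σ = |69.2 − 64.0| / 15.9 = 0.3270
Noncentrality parameter: λ = d / √(1/n₁ + 1/n₂) = 0.3270 / √(1/54 + 1/151) = 2.0626
Critical value for a two-sided test at α = 0.01: z_{α/2} = 2.576.
Power = Φ(λ − 2.576) + Φ(−λ − 2.576) = Φ(-0.513) + Φ(-4.638) = 0.3039 + 0.0000 = 0.3039.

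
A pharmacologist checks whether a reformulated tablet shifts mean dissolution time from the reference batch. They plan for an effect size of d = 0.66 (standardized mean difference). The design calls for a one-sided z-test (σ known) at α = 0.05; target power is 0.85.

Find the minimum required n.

Set Φ(δ − 1.645) = 0.85; then δ − 1.645 = Φ⁻¹(0.85) = 1.036, giving δ = 2.681.
δ = d·√n ⇒ n = (δ/d)² = (2.681 / 0.66)² = 16.50.
Round up to the next whole unit.

n = 17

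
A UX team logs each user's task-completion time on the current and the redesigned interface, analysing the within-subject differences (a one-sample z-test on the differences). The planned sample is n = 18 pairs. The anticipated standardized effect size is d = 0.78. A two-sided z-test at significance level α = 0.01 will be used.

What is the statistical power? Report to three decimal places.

Power ≈ 0.768

Noncentrality parameter: λ = d·√n = 0.78 × √18 = 3.3093
Two-sided α = 0.01 → critical value z_{0.005} = 2.576.
Power = Φ(λ − 2.576) + Φ(−λ − 2.576) = Φ(0.733) + Φ(-5.885) = 0.7684 + 0.0000 = 0.7684.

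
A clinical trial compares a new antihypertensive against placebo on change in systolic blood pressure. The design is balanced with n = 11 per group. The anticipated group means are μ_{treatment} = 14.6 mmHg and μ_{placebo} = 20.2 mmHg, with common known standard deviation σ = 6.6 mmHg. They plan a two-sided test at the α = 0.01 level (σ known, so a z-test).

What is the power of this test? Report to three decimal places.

Power ≈ 0.279

Standardized effect: d = |μ_{treatment} − μ_{placebo}| / σ = |14.6 − 20.2| / 6.6 = 0.8485
Noncentrality parameter: δ = d·√(n/2) = 0.8485 × √(11/2) = 1.9899
Critical value for a two-sided test at α = 0.01: z_{α/2} = 2.576.
Power = Φ(δ − 2.576) + Φ(−δ − 2.576) = Φ(-0.586) + Φ(-4.566) = 0.2790 + 0.0000 = 0.2790.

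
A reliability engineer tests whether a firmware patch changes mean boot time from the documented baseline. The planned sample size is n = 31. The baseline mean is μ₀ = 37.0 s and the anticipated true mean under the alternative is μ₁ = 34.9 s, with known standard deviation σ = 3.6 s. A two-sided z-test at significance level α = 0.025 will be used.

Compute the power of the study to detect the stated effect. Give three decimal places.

Standardized effect: d = |μ₁ − μ₀| / σ = |34.9 − 37.0| / 3.6 = 0.5833
Noncentrality parameter: λ = d·√n = 0.5833 × √31 = 3.2479
Critical value for a two-sided test at α = 0.025: z_{α/2} = 2.241.
Power = Φ(λ − 2.241) + Φ(−λ − 2.241) = Φ(1.006) + Φ(-5.489) = 0.8429 + 0.0000 = 0.8429.

Power ≈ 0.843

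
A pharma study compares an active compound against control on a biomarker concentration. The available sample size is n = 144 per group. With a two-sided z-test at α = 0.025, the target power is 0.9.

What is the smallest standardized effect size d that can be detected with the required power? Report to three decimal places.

Required noncentrality: δ = z_{0.0125} + z_{0.10} = 2.241 + 1.282 = 3.523.
(Lower-tail contribution to power is negligible for δ > 0.)
δ = d·√(n/2) ⇒ d = δ/√(n/2) = 3.523/√(144/2) = 0.4152.

d ≈ 0.415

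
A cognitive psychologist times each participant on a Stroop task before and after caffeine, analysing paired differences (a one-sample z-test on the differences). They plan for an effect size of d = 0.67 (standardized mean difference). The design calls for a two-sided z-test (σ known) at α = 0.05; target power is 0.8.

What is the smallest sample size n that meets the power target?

n = 18

Set Φ(δ − 1.960) = 0.8; then δ − 1.960 = Φ⁻¹(0.8) = 0.842, giving δ = 2.802.
(The Φ(−δ − z_{α/2}) term is vanishingly small for δ > 0 and is dropped in the standard sample-size formula.)
δ = d·√n ⇒ n = (δ/d)² = (2.802 / 0.67)² = 17.48.
Rounding up, n = 18.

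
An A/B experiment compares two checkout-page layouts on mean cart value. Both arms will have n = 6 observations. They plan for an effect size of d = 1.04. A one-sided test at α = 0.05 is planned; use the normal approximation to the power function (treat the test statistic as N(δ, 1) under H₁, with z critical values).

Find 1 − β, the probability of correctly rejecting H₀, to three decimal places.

Power ≈ 0.562

Noncentrality parameter: λ = d·√(n/2) = 1.04 × √(6/2) = 1.8013
One-sided α = 0.05 → critical value z_{0.05} = 1.645.
Power = Φ(λ − 1.645) = Φ(0.156) = 0.5622.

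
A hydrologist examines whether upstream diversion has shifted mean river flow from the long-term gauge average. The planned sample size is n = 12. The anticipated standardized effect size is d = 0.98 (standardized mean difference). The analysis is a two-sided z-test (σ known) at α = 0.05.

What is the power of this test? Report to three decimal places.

Noncentrality parameter: δ = d·√n = 0.98 × √12 = 3.3948
Critical value for a two-sided test at α = 0.05: z_{α/2} = 1.960.
Power = Φ(δ − 1.960) + Φ(−δ − 1.960) = Φ(1.435) + Φ(-5.355) = 0.9243 + 0.0000 = 0.9243.

Power ≈ 0.924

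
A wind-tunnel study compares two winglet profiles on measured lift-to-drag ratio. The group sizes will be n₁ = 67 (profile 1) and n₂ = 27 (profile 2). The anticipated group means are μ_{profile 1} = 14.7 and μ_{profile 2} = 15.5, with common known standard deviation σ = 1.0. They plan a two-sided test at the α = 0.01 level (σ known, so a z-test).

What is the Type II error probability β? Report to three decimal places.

β ≈ 0.175

Standardized effect: d = |μ_{profile 1} − μ_{profile 2}| / σ = |14.7 − 15.5| / 1.0 = 0.8000
Noncentrality parameter: λ = d / √(1/n₁ + 1/n₂) = 0.8000 / √(1/67 + 1/27) = 3.5095
Two-sided α = 0.01 → critical value z_{0.005} = 2.576.
Power = Φ(λ − 2.576) + Φ(−λ − 2.576) = Φ(0.934) + Φ(-6.085) = 0.8248 + 0.0000 = 0.8248.
Type II error: β = 1 − power = 1 − 0.8248 = 0.1752.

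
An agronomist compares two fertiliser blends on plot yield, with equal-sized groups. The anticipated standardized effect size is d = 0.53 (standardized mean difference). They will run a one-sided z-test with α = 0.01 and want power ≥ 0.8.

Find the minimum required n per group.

n = 72 per group

Set Φ(δ − 2.326) = 0.8; then δ − 2.326 = Φ⁻¹(0.8) = 0.842, giving δ = 3.168.
δ = d·√(n/2) ⇒ n = 2(δ/d)² = 2 × (3.168 / 0.53)² = 71.46.
Rounding up, n = 72 per group.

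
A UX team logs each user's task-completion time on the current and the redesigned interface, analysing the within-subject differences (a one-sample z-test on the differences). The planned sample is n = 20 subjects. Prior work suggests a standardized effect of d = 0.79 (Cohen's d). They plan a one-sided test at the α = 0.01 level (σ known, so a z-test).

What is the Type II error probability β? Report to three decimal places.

Noncentrality parameter: δ = d·√n = 0.79 × √20 = 3.5330
One-sided α = 0.01 → critical value z_{0.01} = 2.326.
Power = Φ(δ − 2.326) = Φ(1.207) = 0.8862.
Type II error: β = 1 − power = 1 − 0.8862 = 0.1138.

β ≈ 0.114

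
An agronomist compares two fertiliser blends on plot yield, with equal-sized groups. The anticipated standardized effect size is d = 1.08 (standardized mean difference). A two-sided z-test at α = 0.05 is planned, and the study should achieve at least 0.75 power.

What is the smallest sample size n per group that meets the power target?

For power 0.75 need Φ(δ − z_{0.025}) = 0.75, so δ = z_{0.025} + z_{0.25} = 1.960 + 0.674 = 2.634.
(The Φ(−δ − z_{α/2}) term is vanishingly small for δ > 0 and is dropped in the standard sample-size formula.)
δ = d·√(n/2) ⇒ n = 2(δ/d)² = 2 × (2.634 / 1.08)² = 11.90.
Rounding up, n = 12 per group.

n = 12 per group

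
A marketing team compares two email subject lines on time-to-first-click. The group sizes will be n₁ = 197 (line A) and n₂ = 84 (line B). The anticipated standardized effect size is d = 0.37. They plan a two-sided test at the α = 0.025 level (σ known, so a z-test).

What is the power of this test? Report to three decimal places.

Power ≈ 0.725

Noncentrality parameter: δ = d / √(1/n₁ + 1/n₂) = 0.37 / √(1/197 + 1/84) = 2.8394
Two-sided α = 0.025 → critical value z_{0.0125} = 2.241.
Power = Φ(δ − 2.241) + Φ(−δ − 2.241) = Φ(0.598) + Φ(-5.081) = 0.7251 + 0.0000 = 0.7251.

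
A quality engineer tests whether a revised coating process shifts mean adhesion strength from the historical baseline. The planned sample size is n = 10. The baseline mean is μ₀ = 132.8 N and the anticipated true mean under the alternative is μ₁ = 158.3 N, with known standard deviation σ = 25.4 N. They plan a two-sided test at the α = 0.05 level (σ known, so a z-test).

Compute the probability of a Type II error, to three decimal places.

Standardized effect: d = |μ₁ − μ₀| / σ = |158.3 − 132.8| / 25.4 = 1.0039
Noncentrality parameter: λ = d·√n = 1.0039 × √10 = 3.1747
Critical value for a two-sided test at α = 0.05: z_{α/2} = 1.960.
Power = Φ(λ − 1.960) + Φ(−λ − 1.960) = Φ(1.215) + Φ(-5.135) = 0.8878 + 0.0000 = 0.8878.
Type II error: β = 1 − power = 1 − 0.8878 = 0.1122.

β ≈ 0.112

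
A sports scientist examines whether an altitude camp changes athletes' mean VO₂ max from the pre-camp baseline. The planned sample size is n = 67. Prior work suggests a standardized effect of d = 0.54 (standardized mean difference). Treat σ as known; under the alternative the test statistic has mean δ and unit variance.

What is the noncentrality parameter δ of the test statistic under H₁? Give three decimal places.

δ = d·√n = 0.54 × √67 = 4.4201

δ ≈ 4.420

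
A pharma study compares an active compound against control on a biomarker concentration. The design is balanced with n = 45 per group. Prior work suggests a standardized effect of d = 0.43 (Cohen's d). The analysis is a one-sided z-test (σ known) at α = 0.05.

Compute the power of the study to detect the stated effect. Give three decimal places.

Power ≈ 0.654

Noncentrality parameter: δ = d·√(n/2) = 0.43 × √(45/2) = 2.0397
Critical value for a one-sided test at α = 0.05: z_α = 1.645.
Power = Φ(δ − 1.645) = Φ(0.395) = 0.6535.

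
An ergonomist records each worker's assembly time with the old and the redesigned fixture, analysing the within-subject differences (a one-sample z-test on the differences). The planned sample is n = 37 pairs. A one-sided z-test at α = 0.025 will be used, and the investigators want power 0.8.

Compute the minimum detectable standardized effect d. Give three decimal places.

Need Φ(δ − 1.960) = 0.8, so δ = 1.960 + 0.842 = 2.802.
δ = d·√n ⇒ d = δ/√n = 2.802/√37 = 0.4606.

d ≈ 0.461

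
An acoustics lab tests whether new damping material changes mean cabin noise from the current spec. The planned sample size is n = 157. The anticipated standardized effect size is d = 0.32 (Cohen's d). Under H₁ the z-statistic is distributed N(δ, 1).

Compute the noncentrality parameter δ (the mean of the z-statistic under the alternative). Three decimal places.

δ ≈ 4.010

The noncentrality parameter scales effect size by the design's sample-size factor: δ = d·√n = 0.32 × √157 = 4.0096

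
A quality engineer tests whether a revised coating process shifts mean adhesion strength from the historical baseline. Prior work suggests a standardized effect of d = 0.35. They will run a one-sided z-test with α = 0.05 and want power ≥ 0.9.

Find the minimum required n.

Set Φ(δ − 1.645) = 0.9; then δ − 1.645 = Φ⁻¹(0.9) = 1.282, giving δ = 2.926.
δ = d·√n ⇒ n = (δ/d)² = (2.926 / 0.35)² = 69.91.
Rounding up, n = 70.

n = 70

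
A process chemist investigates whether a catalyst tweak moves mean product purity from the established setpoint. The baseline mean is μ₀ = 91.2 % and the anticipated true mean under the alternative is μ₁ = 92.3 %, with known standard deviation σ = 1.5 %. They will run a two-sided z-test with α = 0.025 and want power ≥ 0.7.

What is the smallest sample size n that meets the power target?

Standardized effect: d = |μ₁ − μ₀| / σ = |92.3 − 91.2| / 1.5 = 0.7333
Set Φ(δ − 2.241) = 0.7; then δ − 2.241 = Φ⁻¹(0.7) = 0.524, giving δ = 2.766.
(For δ > 0 the lower-tail rejection region contributes negligibly to power, so the one-term inversion is standard.)
δ = d·√n ⇒ n = (δ/d)² = (2.766 / 0.7333)² = 14.22.
Round up to the next whole unit.

n = 15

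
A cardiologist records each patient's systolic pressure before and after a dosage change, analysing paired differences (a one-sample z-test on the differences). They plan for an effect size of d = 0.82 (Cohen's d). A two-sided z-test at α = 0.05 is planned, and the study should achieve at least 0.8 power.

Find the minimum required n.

Set Φ(δ − 1.960) = 0.8; then δ − 1.960 = Φ⁻¹(0.8) = 0.842, giving δ = 2.802.
(For δ > 0 the lower-tail rejection region contributes negligibly to power, so the one-term inversion is standard.)
δ = d·√n ⇒ n = (δ/d)² = (2.802 / 0.82)² = 11.67.
Round up to the next whole unit.

n = 12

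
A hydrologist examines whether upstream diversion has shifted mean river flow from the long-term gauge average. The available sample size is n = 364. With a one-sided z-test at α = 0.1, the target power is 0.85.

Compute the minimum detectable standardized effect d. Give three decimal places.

Need Φ(δ − 1.282) = 0.85, so δ = 1.282 + 1.036 = 2.318.
δ = d·√n ⇒ d = δ/√n = 2.318/√364 = 0.1215.

d ≈ 0.121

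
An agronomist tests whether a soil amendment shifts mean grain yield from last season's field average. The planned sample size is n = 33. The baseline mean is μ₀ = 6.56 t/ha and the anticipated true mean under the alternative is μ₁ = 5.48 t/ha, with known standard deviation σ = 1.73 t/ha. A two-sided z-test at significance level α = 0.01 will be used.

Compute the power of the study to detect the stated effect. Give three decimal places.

Power ≈ 0.844

Standardized effect: d = |μ₁ − μ₀| / σ = |5.48 − 6.56| / 1.73 = 0.6243
Noncentrality parameter: δ = d·√n = 0.6243 × √33 = 3.5862
Critical value for a two-sided test at α = 0.01: z_{α/2} = 2.576.
Power = Φ(δ − 2.576) + Φ(−δ − 2.576) = Φ(1.010) + Φ(-6.162) = 0.8438 + 0.0000 = 0.8438.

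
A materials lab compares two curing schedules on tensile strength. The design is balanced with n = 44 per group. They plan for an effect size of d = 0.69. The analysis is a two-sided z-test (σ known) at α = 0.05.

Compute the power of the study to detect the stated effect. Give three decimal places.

Power ≈ 0.899

Noncentrality parameter: δ = d·√(n/2) = 0.69 × √(44/2) = 3.2364
Two-sided α = 0.05 → critical value z_{0.025} = 1.960.
Power = Φ(δ − 1.960) + Φ(−δ − 1.960) = Φ(1.276) + Φ(-5.196) = 0.8991 + 0.0000 = 0.8991.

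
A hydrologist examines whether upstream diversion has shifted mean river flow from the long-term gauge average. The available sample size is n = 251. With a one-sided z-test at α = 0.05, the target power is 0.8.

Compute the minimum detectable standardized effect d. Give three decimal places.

Need Φ(δ − 1.645) = 0.8, so δ = 1.645 + 0.842 = 2.486.
δ = d·√n ⇒ d = δ/√n = 2.486/√251 = 0.1569.

d ≈ 0.157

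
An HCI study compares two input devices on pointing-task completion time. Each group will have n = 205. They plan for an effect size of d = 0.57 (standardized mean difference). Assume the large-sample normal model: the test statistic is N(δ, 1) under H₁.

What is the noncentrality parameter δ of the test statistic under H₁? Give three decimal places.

δ ≈ 5.771

The noncentrality parameter scales effect size by the design's sample-size factor: δ = d·√(n/2) = 0.57 × √(205/2) = 5.7708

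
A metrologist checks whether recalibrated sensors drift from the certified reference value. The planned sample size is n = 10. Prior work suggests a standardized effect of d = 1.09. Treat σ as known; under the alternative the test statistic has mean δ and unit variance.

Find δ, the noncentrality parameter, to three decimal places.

The noncentrality parameter scales effect size by the design's sample-size factor: δ = d·√n = 1.09 × √10 = 3.4469

δ ≈ 3.447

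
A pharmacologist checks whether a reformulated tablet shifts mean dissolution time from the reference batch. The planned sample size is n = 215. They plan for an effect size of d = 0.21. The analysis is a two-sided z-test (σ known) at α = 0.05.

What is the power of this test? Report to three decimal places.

Noncentrality parameter: δ = d·√n = 0.21 × √215 = 3.0792
Two-sided α = 0.05 → critical value z_{0.025} = 1.960.
Power = Φ(δ − 1.960) + Φ(−δ − 1.960) = Φ(1.119) + Φ(-5.039) = 0.8685 + 0.0000 = 0.8685.

Power ≈ 0.868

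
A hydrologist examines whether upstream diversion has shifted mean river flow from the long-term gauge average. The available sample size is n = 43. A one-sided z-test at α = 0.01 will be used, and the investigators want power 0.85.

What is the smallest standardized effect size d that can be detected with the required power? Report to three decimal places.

d ≈ 0.513

Need Φ(δ − 2.326) = 0.85, so δ = 2.326 + 1.036 = 3.363.
δ = d·√n ⇒ d = δ/√n = 3.363/√43 = 0.5128.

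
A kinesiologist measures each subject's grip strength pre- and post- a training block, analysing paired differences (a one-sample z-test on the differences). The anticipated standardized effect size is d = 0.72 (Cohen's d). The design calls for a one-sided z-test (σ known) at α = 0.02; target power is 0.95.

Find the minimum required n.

n = 27

Set Φ(δ − 2.054) = 0.95; then δ − 2.054 = Φ⁻¹(0.95) = 1.645, giving δ = 3.699.
δ = d·√n ⇒ n = (δ/d)² = (3.699 / 0.72)² = 26.39.
Rounding up, n = 27.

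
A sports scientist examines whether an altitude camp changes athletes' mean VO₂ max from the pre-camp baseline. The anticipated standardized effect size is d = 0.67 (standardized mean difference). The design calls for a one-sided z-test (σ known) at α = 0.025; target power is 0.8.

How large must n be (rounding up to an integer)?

For power 0.8 need Φ(δ − z_{0.025}) = 0.8, so δ = z_{0.025} + z_{0.20} = 1.960 + 0.842 = 2.802.
δ = d·√n ⇒ n = (δ/d)² = (2.802 / 0.67)² = 17.48.
Round up to the next whole unit.

n = 18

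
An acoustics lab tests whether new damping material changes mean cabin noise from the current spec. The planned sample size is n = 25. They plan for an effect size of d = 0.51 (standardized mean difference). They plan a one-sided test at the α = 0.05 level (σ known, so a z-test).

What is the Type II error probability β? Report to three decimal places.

β ≈ 0.183

Noncentrality parameter: λ = d·√n = 0.51 × √25 = 2.5500
Critical value for a one-sided test at α = 0.05: z_α = 1.645.
Power = P(Z > 1.645 − λ) = Φ(0.905) = 0.8173.
Type II error: β = 1 − power = 1 − 0.8173 = 0.1827.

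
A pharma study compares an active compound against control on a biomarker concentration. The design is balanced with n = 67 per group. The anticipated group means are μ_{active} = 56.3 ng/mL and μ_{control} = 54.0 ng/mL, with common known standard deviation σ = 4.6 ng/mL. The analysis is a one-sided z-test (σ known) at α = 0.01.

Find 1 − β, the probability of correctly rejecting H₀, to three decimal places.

Power ≈ 0.715

Standardized effect: d = |μ_{active} − μ_{control}| / σ = |56.3 − 54.0| / 4.6 = 0.5000
Noncentrality parameter: δ = d·√(n/2) = 0.5000 × √(67/2) = 2.8940
Critical value for a one-sided test at α = 0.01: z_α = 2.326.
Power = P(Z > 2.326 − δ) = Φ(0.568) = 0.7149.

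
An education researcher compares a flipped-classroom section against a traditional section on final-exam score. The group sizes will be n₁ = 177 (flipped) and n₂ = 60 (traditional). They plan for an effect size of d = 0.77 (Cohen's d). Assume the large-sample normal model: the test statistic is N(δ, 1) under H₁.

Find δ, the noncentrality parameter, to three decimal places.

The noncentrality parameter scales effect size by the design's sample-size factor: δ = d / √(1/n₁ + 1/n₂) = 0.77 / √(1/177 + 1/60) = 5.1544

δ ≈ 5.154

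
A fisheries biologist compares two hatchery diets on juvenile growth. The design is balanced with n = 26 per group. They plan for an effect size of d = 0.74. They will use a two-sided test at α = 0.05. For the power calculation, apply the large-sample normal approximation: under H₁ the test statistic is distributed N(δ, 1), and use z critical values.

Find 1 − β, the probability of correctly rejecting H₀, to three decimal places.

Noncentrality parameter: δ = d·√(n/2) = 0.74 × √(26/2) = 2.6681
Critical value for a two-sided test at α = 0.05: z_{α/2} = 1.960.
Power = Φ(δ − 1.960) + Φ(−δ − 1.960) = Φ(0.708) + Φ(-4.628) = 0.7606 + 0.0000 = 0.7606.

Power ≈ 0.761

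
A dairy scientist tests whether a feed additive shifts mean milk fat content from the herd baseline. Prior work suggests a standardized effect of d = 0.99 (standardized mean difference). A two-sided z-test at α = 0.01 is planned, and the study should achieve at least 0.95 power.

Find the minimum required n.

For power 0.95 need Φ(δ − z_{0.005}) = 0.95, so δ = z_{0.005} + z_{0.05} = 2.576 + 1.645 = 4.221.
(Ignoring the negligible lower-tail rejection probability gives the usual closed-form inversion.)
δ = d·√n ⇒ n = (δ/d)² = (4.221 / 0.99)² = 18.18.
Round up to the next whole unit.

n = 19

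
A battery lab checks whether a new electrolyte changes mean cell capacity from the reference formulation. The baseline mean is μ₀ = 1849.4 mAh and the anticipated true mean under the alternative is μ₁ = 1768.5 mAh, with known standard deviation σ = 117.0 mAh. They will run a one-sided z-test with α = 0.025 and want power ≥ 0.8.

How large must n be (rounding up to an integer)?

n = 17

Standardized effect: d = |μ₁ − μ₀| / σ = |1768.5 − 1849.4| / 117.0 = 0.6915
For power 0.8 need Φ(δ − z_{0.025}) = 0.8, so δ = z_{0.025} + z_{0.20} = 1.960 + 0.842 = 2.802.
δ = d·√n ⇒ n = (δ/d)² = (2.802 / 0.6915)² = 16.42.
Rounding up, n = 17.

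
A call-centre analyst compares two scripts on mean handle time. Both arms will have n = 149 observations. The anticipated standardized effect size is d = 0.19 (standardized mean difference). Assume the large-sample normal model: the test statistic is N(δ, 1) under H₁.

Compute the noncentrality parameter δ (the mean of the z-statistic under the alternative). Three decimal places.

δ ≈ 1.640

The noncentrality parameter scales effect size by the design's sample-size factor: δ = d·√(n/2) = 0.19 × √(149/2) = 1.6400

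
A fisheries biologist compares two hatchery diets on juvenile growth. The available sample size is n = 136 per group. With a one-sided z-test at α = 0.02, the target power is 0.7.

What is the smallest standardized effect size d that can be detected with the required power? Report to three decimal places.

d ≈ 0.313

Need Φ(δ − 2.054) = 0.7, so δ = 2.054 + 0.524 = 2.578.
δ = d·√(n/2) ⇒ d = δ/√(n/2) = 2.578/√(136/2) = 0.3126.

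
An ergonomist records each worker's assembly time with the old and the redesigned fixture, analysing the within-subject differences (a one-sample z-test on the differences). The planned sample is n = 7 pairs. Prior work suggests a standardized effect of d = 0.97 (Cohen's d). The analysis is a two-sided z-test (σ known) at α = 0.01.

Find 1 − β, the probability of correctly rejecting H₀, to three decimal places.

Power ≈ 0.496

Noncentrality parameter: δ = d·√n = 0.97 × √7 = 2.5664
Two-sided α = 0.01 → critical value z_{0.005} = 2.576.
Power = Φ(δ − 2.576) + Φ(−δ − 2.576) = Φ(-0.009) + Φ(-5.142) = 0.4962 + 0.0000 = 0.4962.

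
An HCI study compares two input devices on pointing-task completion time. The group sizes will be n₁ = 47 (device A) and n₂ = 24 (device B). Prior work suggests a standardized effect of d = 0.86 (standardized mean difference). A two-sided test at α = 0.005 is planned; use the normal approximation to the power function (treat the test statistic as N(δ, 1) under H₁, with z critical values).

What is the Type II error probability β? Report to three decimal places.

β ≈ 0.267

Noncentrality parameter: δ = d / √(1/n₁ + 1/n₂) = 0.86 / √(1/47 + 1/24) = 3.4279
Two-sided α = 0.005 → critical value z_{0.0025} = 2.807.
Power = Φ(δ − 2.807) + Φ(−δ − 2.807) = Φ(0.621) + Φ(-6.235) = 0.7326 + 0.0000 = 0.7326.
Type II error: β = 1 − power = 1 − 0.7326 = 0.2674.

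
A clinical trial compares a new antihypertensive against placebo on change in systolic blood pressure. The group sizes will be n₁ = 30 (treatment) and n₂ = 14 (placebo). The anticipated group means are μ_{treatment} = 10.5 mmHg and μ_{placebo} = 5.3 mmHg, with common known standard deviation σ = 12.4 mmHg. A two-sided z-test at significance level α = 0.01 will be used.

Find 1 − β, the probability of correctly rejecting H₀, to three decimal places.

Standardized effect: d = |μ_{treatment} − μ_{placebo}| / σ = |10.5 − 5.3| / 12.4 = 0.4194
Noncentrality parameter: δ = d / √(1/n₁ + 1/n₂) = 0.4194 / √(1/30 + 1/14) = 1.2956
Critical value for a two-sided test at α = 0.01: z_{α/2} = 2.576.
Power = Φ(δ − 2.576) + Φ(−δ − 2.576) = Φ(-1.280) + Φ(-3.871) = 0.1002 + 0.0001 = 0.1003.

Power ≈ 0.100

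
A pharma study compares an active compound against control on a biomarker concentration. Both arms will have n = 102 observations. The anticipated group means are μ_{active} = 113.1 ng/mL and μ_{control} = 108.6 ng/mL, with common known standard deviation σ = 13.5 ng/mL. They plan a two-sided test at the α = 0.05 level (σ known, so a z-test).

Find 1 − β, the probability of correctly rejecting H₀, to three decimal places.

Standardized effect: d = |μ_{active} − μ_{control}| / σ = |113.1 − 108.6| / 13.5 = 0.3333
Noncentrality parameter: δ = d·√(n/2) = 0.3333 × √(102/2) = 2.3805
Two-sided α = 0.05 → critical value z_{0.025} = 1.960.
Power = Φ(δ − 1.960) + Φ(−δ − 1.960) = Φ(0.421) + Φ(-4.340) = 0.6629 + 0.0000 = 0.6630.

Power ≈ 0.663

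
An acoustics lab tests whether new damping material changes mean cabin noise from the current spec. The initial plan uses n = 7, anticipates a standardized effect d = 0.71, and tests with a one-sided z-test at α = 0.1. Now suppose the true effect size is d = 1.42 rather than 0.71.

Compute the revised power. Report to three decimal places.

With d = 1.42: δ = d·√n = 1.42 × √7 = 3.7570. Critical value z_{0.1} = 1.282.
Revised power = Φ(δ − 1.282) = Φ(2.475) = 0.9933.

Power ≈ 0.993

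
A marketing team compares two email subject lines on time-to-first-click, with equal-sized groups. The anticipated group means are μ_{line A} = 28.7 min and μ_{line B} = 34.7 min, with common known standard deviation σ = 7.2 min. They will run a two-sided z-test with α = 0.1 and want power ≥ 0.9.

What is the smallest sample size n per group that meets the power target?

Standardized effect: d = |μ_{line A} − μ_{line B}| / σ = |28.7 − 34.7| / 7.2 = 0.8333
Set Φ(δ − 1.645) = 0.9; then δ − 1.645 = Φ⁻¹(0.9) = 1.282, giving δ = 2.926.
(Ignoring the negligible lower-tail rejection probability gives the usual closed-form inversion.)
δ = d·√(n/2) ⇒ n = 2(δ/d)² = 2 × (2.926 / 0.8333)² = 24.66.
Rounding up, n = 25 per group.

n = 25 per group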